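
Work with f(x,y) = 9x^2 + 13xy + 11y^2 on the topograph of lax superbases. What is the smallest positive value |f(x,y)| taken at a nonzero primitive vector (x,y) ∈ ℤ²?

translate: b→-5 (≡13 mod 18), so (9,13,11)→(9,-5,7)
flip: (9,-5,7)→(7,5,9)
reduced (well bottom): (7,5,9) with a≤c, −a<b≤a
well minimum = a = 7

7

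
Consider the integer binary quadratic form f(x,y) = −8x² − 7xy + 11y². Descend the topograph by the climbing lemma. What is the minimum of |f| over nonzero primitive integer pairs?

descent: ρ → (11,7,-8)  [lands on river]
river: ρ → (-8,9,10)
river: ρ → (10,11,-7)
river: ρ → (-7,17,4)
river: ρ → (4,15,-11)
river: ρ → (-11,7,8)
river: ρ → (8,9,-10)
river: ρ → (-10,11,7)
river: ρ → (7,17,-4)
river: ρ → (-4,15,11)
closes: descent 1, river 10
min |a| on river = 4

4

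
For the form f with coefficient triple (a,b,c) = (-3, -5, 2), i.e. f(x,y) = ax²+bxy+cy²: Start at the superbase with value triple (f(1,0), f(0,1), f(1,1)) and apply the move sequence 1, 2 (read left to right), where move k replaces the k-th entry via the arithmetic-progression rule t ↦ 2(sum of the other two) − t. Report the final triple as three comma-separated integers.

start (-3,2,-6) = (f(1,0),f(0,1),f(1,1))
replace slot 1: 2·(2+(-6)) − (-3) = -5 → (-5,2,-6)
replace slot 2: 2·((-5)+(-6)) − 2 = -24 → (-5,-24,-6)

-5,-24,-6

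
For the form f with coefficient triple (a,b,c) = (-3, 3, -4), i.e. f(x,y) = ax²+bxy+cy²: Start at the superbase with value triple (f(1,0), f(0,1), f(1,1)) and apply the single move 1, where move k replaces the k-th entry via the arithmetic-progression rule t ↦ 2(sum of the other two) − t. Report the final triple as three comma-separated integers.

start (-3,-4,-4) = (f(1,0),f(0,1),f(1,1))
replace slot 1: 2·((-4)+(-4)) − (-3) = -13 → (-13,-4,-4)

-13,-4,-4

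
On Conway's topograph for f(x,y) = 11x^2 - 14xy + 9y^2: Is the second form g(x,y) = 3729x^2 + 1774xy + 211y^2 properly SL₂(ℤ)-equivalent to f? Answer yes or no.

D₁ = -200, D₂ = -200
f: translate: b→8 (≡-14 mod 22), so (11,-14,9)→(11,8,6)
f: flip: (11,8,6)→(6,-8,11)
f: translate: b→4 (≡-8 mod 12), so (6,-8,11)→(6,4,9)
f: reduced (well bottom): (6,4,9) with a≤c, −a<b≤a
g: flip: (3729,1774,211)→(211,-1774,3729)
g: translate: b→-86 (≡-1774 mod 422), so (211,-1774,3729)→(211,-86,9)
g: flip: (211,-86,9)→(9,86,211)
g: translate: b→-4 (≡86 mod 18), so (9,86,211)→(9,-4,6)
g: flip: (9,-4,6)→(6,4,9)
g: reduced (well bottom): (6,4,9) with a≤c, −a<b≤a
reduced forms (6, 4, 9) vs (6, 4, 9) ⇒ equivalent

yes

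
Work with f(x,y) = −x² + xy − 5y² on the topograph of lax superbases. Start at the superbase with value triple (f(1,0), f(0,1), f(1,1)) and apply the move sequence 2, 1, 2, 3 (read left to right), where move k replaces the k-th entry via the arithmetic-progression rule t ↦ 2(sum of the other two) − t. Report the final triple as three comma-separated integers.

start (-1,-5,-5) = (f(1,0),f(0,1),f(1,1))
replace slot 2: 2·((-1)+(-5)) − (-5) = -7 → (-1,-7,-5)
replace slot 1: 2·((-7)+(-5)) − (-1) = -23 → (-23,-7,-5)
replace slot 2: 2·((-23)+(-5)) − (-7) = -49 → (-23,-49,-5)
replace slot 3: 2·((-23)+(-49)) − (-5) = -139 → (-23,-49,-139)

-23,-49,-139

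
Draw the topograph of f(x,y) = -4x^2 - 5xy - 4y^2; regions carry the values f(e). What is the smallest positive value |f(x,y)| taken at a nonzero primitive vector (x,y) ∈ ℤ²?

translate: b→-3 (≡5 mod 8), so (4,5,4)→(4,-3,3)
flip: (4,-3,3)→(3,3,4)
reduced (well bottom): (3,3,4) with a≤c, −a<b≤a
well minimum |f| = |-3| = 3 (negative-definite)

3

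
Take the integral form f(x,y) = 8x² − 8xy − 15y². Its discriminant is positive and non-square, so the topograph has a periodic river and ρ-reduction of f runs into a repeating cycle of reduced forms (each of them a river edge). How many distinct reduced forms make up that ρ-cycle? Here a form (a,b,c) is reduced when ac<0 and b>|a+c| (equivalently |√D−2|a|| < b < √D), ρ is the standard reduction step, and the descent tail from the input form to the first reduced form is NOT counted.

D = 544, ⌊√D⌋ = 23
descent: ρ → (-15,8,8)  [lands on river]
river: ρ → (8,8,-15)
river: ρ → (-15,22,1)
river: ρ → (1,22,-15)
ρ-cycle length = 4 (tail of 1 descent step not counted)

4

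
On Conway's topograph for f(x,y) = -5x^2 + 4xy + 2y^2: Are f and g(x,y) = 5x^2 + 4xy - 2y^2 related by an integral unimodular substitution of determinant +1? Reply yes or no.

D₁ = 56, D₂ = 56
river cycle of f (length 4): (2, 4, -5), (-5, 6, 1), (1, 6, -5), (-5, 4, 2)
river cycle of g (length 4): (-2, 4, 5), (5, 6, -1), (-1, 6, 5), (5, 4, -2)
cycles differ ⇒ inequivalent

no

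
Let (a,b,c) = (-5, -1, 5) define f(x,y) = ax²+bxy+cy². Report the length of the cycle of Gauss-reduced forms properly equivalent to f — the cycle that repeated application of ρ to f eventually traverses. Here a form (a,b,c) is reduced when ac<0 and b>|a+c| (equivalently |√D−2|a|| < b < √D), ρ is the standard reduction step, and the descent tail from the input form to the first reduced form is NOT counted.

D = 101, ⌊√D⌋ = 10
descent: ρ → (5,1,-5)  [lands on river]
river: ρ → (-5,9,1)
river: ρ → (1,9,-5)
river: ρ → (-5,1,5)
river: ρ → (5,9,-1)
river: ρ → (-1,9,5)
ρ-cycle length = 6 (tail of 1 descent step not counted)

6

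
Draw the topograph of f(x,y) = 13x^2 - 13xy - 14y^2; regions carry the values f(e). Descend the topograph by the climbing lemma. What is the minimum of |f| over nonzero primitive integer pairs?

descent: ρ → (-14,13,13)  [lands on river]
river: ρ → (13,13,-14)
river: ρ → (-14,15,12)
river: ρ → (12,9,-17)
river: ρ → (-17,25,4)
river: ρ → (4,23,-23)
river: ρ → (-23,23,4)
river: ρ → (4,25,-17)
river: ρ → (-17,9,12)
river: ρ → (12,15,-14)
closes: descent 1, river 10
min |a| on river = 4

4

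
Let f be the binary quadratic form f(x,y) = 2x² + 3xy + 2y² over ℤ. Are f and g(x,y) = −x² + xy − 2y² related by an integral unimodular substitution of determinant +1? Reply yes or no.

D₁ = -7, D₂ = -7
f: translate: b→-1 (≡3 mod 4), so (2,3,2)→(2,-1,1)
f: flip: (2,-1,1)→(1,1,2)
f: reduced (well bottom): (1,1,2) with a≤c, −a<b≤a
g is negative-definite; reduce −g:
−g: translate: b→1 (≡-1 mod 2), so (1,-1,2)→(1,1,2)
−g: reduced (well bottom): (1,1,2) with a≤c, −a<b≤a
flip sign back: reduced form of g is (-1,-1,-2)
reduced forms (1, 1, 2) vs (-1, -1, -2) ⇒ inequivalent

no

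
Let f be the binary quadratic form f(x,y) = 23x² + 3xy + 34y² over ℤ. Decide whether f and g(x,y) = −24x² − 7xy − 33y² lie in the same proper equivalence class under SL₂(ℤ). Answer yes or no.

D₁ = -3119, D₂ = -3119
f: reduced (well bottom): (23,3,34) with a≤c, −a<b≤a
g is negative-definite; reduce −g:
−g: reduced (well bottom): (24,7,33) with a≤c, −a<b≤a
flip sign back: reduced form of g is (-24,-7,-33)
reduced forms (23, 3, 34) vs (-24, -7, -33) ⇒ inequivalent

no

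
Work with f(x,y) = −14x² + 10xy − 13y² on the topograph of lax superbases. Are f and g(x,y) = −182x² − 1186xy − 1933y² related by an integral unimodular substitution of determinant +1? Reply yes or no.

D₁ = -628, D₂ = -628
f is negative-definite; reduce −f:
−f: flip: (14,-10,13)→(13,10,14)
−f: reduced (well bottom): (13,10,14) with a≤c, −a<b≤a
flip sign back: reduced form of f is (-13,-10,-14)
g is negative-definite; reduce −g:
−g: translate: b→94 (≡1186 mod 364), so (182,1186,1933)→(182,94,13)
−g: flip: (182,94,13)→(13,-94,182)
−g: translate: b→10 (≡-94 mod 26), so (13,-94,182)→(13,10,14)
−g: reduced (well bottom): (13,10,14) with a≤c, −a<b≤a
flip sign back: reduced form of g is (-13,-10,-14)
reduced forms (-13, -10, -14) vs (-13, -10, -14) ⇒ equivalent

yes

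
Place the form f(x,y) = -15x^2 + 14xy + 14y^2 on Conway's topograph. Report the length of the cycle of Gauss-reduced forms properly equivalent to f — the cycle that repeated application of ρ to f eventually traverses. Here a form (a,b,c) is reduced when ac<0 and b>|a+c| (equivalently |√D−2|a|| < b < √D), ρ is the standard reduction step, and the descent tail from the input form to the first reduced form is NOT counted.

D = 1036, ⌊√D⌋ = 32
river: ρ → (14,14,-15)
river: ρ → (-15,16,13)
river: ρ → (13,10,-18)
river: ρ → (-18,26,5)
river: ρ → (5,24,-23)
river: ρ → (-23,22,6)
river: ρ → (6,26,-15)
river: ρ → (-15,4,17)
river: ρ → (17,30,-2)
river: ρ → (-2,30,17)
river: ρ → (17,4,-15)
river: ρ → (-15,26,6)
river: ρ → (6,22,-23)
river: ρ → (-23,24,5)
river: ρ → (5,26,-18)
river: ρ → (-18,10,13)
river: ρ → (13,16,-15)
river: ρ → (-15,14,14)
ρ-cycle length = 18 (tail of 0 descent steps not counted)

18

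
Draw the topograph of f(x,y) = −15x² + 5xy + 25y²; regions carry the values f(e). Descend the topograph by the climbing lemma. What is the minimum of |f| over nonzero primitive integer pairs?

descent: ρ → (25,-5,-15)
descent: ρ → (-15,35,5)  [lands on river]
river: ρ → (5,35,-15)
river: ρ → (-15,25,15)
river: ρ → (15,35,-5)
river: ρ → (-5,35,15)
river: ρ → (15,25,-15)
closes: descent 2, river 6
min |a| on river = 5

5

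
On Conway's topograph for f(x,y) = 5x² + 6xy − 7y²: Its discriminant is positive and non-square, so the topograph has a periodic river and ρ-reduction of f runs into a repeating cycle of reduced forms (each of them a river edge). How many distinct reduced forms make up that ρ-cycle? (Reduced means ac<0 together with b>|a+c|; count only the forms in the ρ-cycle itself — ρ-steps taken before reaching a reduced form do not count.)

D = 176, ⌊√D⌋ = 13
river: ρ → (-7,8,4)
river: ρ → (4,8,-7)
river: ρ → (-7,6,5)
river: ρ → (5,4,-8)
river: ρ → (-8,12,1)
river: ρ → (1,12,-8)
river: ρ → (-8,4,5)
river: ρ → (5,6,-7)
ρ-cycle length = 8 (tail of 0 descent steps not counted)

8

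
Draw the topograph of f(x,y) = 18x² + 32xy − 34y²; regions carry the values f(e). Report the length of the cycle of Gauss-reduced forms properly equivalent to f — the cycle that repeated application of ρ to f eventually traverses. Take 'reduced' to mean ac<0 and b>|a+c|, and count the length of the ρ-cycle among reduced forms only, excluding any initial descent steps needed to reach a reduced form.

D = 3472, ⌊√D⌋ = 58
river: ρ → (-34,36,16)
river: ρ → (16,28,-42)
river: ρ → (-42,56,2)
river: ρ → (2,56,-42)
river: ρ → (-42,28,16)
river: ρ → (16,36,-34)
river: ρ → (-34,32,18)
river: ρ → (18,40,-26)
river: ρ → (-26,12,32)
river: ρ → (32,52,-6)
river: ρ → (-6,56,14)
river: ρ → (14,56,-6)
river: ρ → (-6,52,32)
river: ρ → (32,12,-26)
river: ρ → (-26,40,18)
river: ρ → (18,32,-34)
ρ-cycle length = 16 (tail of 0 descent steps not counted)

16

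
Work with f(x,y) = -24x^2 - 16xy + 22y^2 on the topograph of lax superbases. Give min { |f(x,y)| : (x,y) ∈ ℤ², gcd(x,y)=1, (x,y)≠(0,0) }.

descent: ρ → (22,16,-24)  [lands on river]
river: ρ → (-24,32,14)
river: ρ → (14,24,-32)
river: ρ → (-32,40,6)
river: ρ → (6,44,-18)
river: ρ → (-18,28,22)
closes: descent 1, river 6
min |a| on river = 6

6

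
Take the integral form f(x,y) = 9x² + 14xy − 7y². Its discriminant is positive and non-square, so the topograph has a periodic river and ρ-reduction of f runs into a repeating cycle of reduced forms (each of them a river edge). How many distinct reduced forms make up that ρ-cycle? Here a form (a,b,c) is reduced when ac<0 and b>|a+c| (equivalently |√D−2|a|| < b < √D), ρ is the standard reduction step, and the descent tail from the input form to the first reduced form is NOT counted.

D = 448, ⌊√D⌋ = 21
river: ρ → (-7,14,9)
river: ρ → (9,4,-12)
river: ρ → (-12,20,1)
river: ρ → (1,20,-12)
river: ρ → (-12,4,9)
river: ρ → (9,14,-7)
ρ-cycle length = 6 (tail of 0 descent steps not counted)

6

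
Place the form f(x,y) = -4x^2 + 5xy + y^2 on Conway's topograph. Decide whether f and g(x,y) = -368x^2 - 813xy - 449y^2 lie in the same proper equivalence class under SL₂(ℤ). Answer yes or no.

D₁ = 41, D₂ = 41
river cycle of f (length 10): (1, 5, -4), (-4, 3, 2), (2, 5, -2), (-2, 3, 4), (4, 5, -1), (-1, 5, 4), (4, 3, -2), (-2, 5, 2), (2, 3, -4), (-4, 5, 1)
river cycle of g (length 10): (-4, 5, 1), (1, 5, -4), (-4, 3, 2), (2, 5, -2), (-2, 3, 4), (4, 5, -1), (-1, 5, 4), (4, 3, -2), (-2, 5, 2), (2, 3, -4)
cycles coincide ⇒ equivalent

yes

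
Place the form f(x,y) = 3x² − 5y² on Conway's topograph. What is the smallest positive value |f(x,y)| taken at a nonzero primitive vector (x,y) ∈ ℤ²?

descent: ρ → (-5,0,3)
descent: ρ → (3,6,-2)  [lands on river]
river: ρ → (-2,6,3)
closes: descent 2, river 2
min |a| on river = 2

2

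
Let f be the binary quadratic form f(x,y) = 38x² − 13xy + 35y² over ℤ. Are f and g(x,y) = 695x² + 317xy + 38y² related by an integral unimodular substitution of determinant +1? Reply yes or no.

D₁ = -5151, D₂ = -5151
f: flip: (38,-13,35)→(35,13,38)
f: reduced (well bottom): (35,13,38) with a≤c, −a<b≤a
g: flip: (695,317,38)→(38,-317,695)
g: translate: b→-13 (≡-317 mod 76), so (38,-317,695)→(38,-13,35)
g: flip: (38,-13,35)→(35,13,38)
g: reduced (well bottom): (35,13,38) with a≤c, −a<b≤a
reduced forms (35, 13, 38) vs (35, 13, 38) ⇒ equivalent

yes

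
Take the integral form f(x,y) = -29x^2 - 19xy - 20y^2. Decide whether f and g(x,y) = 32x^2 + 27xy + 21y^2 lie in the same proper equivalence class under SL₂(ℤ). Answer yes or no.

D₁ = -1959, D₂ = -1959
f is negative-definite; reduce −f:
−f: flip: (29,19,20)→(20,-19,29)
−f: reduced (well bottom): (20,-19,29) with a≤c, −a<b≤a
flip sign back: reduced form of f is (-20,19,-29)
g: flip: (32,27,21)→(21,-27,32)
g: translate: b→15 (≡-27 mod 42), so (21,-27,32)→(21,15,26)
g: reduced (well bottom): (21,15,26) with a≤c, −a<b≤a
reduced forms (-20, 19, -29) vs (21, 15, 26) ⇒ inequivalent

no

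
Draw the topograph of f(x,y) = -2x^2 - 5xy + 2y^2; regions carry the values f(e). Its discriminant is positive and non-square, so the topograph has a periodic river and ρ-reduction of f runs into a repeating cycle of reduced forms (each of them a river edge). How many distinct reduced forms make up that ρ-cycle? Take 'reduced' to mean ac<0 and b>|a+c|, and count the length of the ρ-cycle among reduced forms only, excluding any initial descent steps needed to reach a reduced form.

D = 41, ⌊√D⌋ = 6
descent: ρ → (2,5,-2)  [lands on river]
river: ρ → (-2,3,4)
river: ρ → (4,5,-1)
river: ρ → (-1,5,4)
river: ρ → (4,3,-2)
river: ρ → (-2,5,2)
river: ρ → (2,3,-4)
river: ρ → (-4,5,1)
river: ρ → (1,5,-4)
river: ρ → (-4,3,2)
ρ-cycle length = 10 (tail of 1 descent step not counted)

10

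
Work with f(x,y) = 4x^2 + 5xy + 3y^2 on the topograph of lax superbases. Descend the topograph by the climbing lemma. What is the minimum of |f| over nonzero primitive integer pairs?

translate: b→-3 (≡5 mod 8), so (4,5,3)→(4,-3,2)
flip: (4,-3,2)→(2,3,4)
translate: b→-1 (≡3 mod 4), so (2,3,4)→(2,-1,3)
reduced (well bottom): (2,-1,3) with a≤c, −a<b≤a
well minimum = a = 2

2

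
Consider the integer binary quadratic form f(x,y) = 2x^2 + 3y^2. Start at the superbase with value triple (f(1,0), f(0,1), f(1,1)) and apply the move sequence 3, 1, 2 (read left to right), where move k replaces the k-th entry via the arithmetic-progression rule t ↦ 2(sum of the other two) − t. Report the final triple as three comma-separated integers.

start (2,3,5) = (f(1,0),f(0,1),f(1,1))
replace slot 3: 2·(2+3) − 5 = 5 → (2,3,5)
replace slot 1: 2·(3+5) − 2 = 14 → (14,3,5)
replace slot 2: 2·(14+5) − 3 = 35 → (14,35,5)

14,35,5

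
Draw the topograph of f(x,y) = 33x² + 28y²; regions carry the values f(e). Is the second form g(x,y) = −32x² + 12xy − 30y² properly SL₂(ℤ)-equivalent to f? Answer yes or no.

D₁ = -3696, D₂ = -3696
f: flip: (33,0,28)→(28,0,33)
f: reduced (well bottom): (28,0,33) with a≤c, −a<b≤a
g is negative-definite; reduce −g:
−g: flip: (32,-12,30)→(30,12,32)
−g: reduced (well bottom): (30,12,32) with a≤c, −a<b≤a
flip sign back: reduced form of g is (-30,-12,-32)
reduced forms (28, 0, 33) vs (-30, -12, -32) ⇒ inequivalent

no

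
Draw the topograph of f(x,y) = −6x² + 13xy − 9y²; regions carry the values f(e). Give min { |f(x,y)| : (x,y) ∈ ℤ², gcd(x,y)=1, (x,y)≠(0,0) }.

translate: b→-1 (≡-13 mod 12), so (6,-13,9)→(6,-1,2)
flip: (6,-1,2)→(2,1,6)
reduced (well bottom): (2,1,6) with a≤c, −a<b≤a
well minimum |f| = |-2| = 2 (negative-definite)

2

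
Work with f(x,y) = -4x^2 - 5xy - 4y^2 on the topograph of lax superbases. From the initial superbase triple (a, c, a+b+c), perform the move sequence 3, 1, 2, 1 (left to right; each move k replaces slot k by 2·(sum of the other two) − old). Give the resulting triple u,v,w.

start (-4,-4,-13) = (f(1,0),f(0,1),f(1,1))
replace slot 3: 2·((-4)+(-4)) − (-13) = -3 → (-4,-4,-3)
replace slot 1: 2·((-4)+(-3)) − (-4) = -10 → (-10,-4,-3)
replace slot 2: 2·((-10)+(-3)) − (-4) = -22 → (-10,-22,-3)
replace slot 1: 2·((-22)+(-3)) − (-10) = -40 → (-40,-22,-3)

-40,-22,-3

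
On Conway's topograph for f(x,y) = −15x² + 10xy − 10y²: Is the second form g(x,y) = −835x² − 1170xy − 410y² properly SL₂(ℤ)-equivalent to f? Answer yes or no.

D₁ = -500, D₂ = -500
f is negative-definite; reduce −f:
−f: flip: (15,-10,10)→(10,10,15)
−f: reduced (well bottom): (10,10,15) with a≤c, −a<b≤a
flip sign back: reduced form of f is (-10,-10,-15)
g is negative-definite; reduce −g:
−g: translate: b→-500 (≡1170 mod 1670), so (835,1170,410)→(835,-500,75)
−g: flip: (835,-500,75)→(75,500,835)
−g: translate: b→50 (≡500 mod 150), so (75,500,835)→(75,50,10)
−g: flip: (75,50,10)→(10,-50,75)
−g: translate: b→10 (≡-50 mod 20), so (10,-50,75)→(10,10,15)
−g: reduced (well bottom): (10,10,15) with a≤c, −a<b≤a
flip sign back: reduced form of g is (-10,-10,-15)
reduced forms (-10, -10, -15) vs (-10, -10, -15) ⇒ equivalent

yes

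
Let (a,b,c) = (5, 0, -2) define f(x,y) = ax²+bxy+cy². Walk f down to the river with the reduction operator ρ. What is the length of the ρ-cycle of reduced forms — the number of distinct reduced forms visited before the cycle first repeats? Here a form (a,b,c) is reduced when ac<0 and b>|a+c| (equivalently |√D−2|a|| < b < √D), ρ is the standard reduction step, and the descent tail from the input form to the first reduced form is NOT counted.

D = 40, ⌊√D⌋ = 6
descent: ρ → (-2,4,3)  [lands on river]
river: ρ → (3,2,-3)
river: ρ → (-3,4,2)
river: ρ → (2,4,-3)
river: ρ → (-3,2,3)
river: ρ → (3,4,-2)
ρ-cycle length = 6 (tail of 1 descent step not counted)

6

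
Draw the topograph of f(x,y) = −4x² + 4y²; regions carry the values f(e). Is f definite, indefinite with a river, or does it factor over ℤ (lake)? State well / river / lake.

D = b²−4ac = 0² − 4·(-4)·4 = 64
D = 8² is a perfect square ⇒ form factors over ℤ ⇒ lakes

lake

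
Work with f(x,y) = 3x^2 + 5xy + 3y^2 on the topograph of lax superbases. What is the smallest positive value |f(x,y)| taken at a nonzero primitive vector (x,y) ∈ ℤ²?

translate: b→-1 (≡5 mod 6), so (3,5,3)→(3,-1,1)
flip: (3,-1,1)→(1,1,3)
reduced (well bottom): (1,1,3) with a≤c, −a<b≤a
well minimum = a = 1

1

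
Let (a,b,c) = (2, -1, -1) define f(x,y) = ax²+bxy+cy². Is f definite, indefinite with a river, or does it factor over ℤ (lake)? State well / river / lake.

D = b²−4ac = (-1)² − 4·2·(-1) = 9
D = 3² is a perfect square ⇒ form factors over ℤ ⇒ lakes

lake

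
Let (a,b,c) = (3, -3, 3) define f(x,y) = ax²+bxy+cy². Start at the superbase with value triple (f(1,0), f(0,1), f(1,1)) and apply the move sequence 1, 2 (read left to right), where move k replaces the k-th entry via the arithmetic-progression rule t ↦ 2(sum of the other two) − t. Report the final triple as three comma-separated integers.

start (3,3,3) = (f(1,0),f(0,1),f(1,1))
replace slot 1: 2·(3+3) − 3 = 9 → (9,3,3)
replace slot 2: 2·(9+3) − 3 = 21 → (9,21,3)

9,21,3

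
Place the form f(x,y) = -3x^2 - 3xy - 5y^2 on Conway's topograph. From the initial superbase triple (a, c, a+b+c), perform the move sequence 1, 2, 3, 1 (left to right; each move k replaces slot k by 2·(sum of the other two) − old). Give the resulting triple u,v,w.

start (-3,-5,-11) = (f(1,0),f(0,1),f(1,1))
replace slot 1: 2·((-5)+(-11)) − (-3) = -29 → (-29,-5,-11)
replace slot 2: 2·((-29)+(-11)) − (-5) = -75 → (-29,-75,-11)
replace slot 3: 2·((-29)+(-75)) − (-11) = -197 → (-29,-75,-197)
replace slot 1: 2·((-75)+(-197)) − (-29) = -515 → (-515,-75,-197)

-515,-75,-197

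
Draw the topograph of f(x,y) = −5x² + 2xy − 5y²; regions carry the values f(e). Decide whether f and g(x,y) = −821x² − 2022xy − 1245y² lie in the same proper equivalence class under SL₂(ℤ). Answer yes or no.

D₁ = -96, D₂ = -96
f is negative-definite; reduce −f:
−f: flip: (5,-2,5)→(5,2,5)
−f: reduced (well bottom): (5,2,5) with a≤c, −a<b≤a
flip sign back: reduced form of f is (-5,-2,-5)
g is negative-definite; reduce −g:
−g: translate: b→380 (≡2022 mod 1642), so (821,2022,1245)→(821,380,44)
−g: flip: (821,380,44)→(44,-380,821)
−g: translate: b→-28 (≡-380 mod 88), so (44,-380,821)→(44,-28,5)
−g: flip: (44,-28,5)→(5,28,44)
−g: translate: b→-2 (≡28 mod 10), so (5,28,44)→(5,-2,5)
−g: flip: (5,-2,5)→(5,2,5)
−g: reduced (well bottom): (5,2,5) with a≤c, −a<b≤a
flip sign back: reduced form of g is (-5,-2,-5)
reduced forms (-5, -2, -5) vs (-5, -2, -5) ⇒ equivalent

yes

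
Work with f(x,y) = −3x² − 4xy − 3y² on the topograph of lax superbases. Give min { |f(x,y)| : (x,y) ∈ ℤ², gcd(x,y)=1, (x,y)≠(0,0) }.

translate: b→-2 (≡4 mod 6), so (3,4,3)→(3,-2,2)
flip: (3,-2,2)→(2,2,3)
reduced (well bottom): (2,2,3) with a≤c, −a<b≤a
well minimum |f| = |-2| = 2 (negative-definite)

2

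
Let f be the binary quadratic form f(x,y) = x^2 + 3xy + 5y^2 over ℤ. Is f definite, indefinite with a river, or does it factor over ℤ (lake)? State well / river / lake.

D = b²−4ac = 3² − 4·1·5 = -11
D < 0 ⇒ definite ⇒ every region one sign ⇒ single well

well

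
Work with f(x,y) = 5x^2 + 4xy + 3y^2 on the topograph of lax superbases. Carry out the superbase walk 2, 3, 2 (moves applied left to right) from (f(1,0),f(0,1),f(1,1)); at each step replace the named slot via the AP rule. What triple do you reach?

start (5,3,12) = (f(1,0),f(0,1),f(1,1))
replace slot 2: 2·(5+12) − 3 = 31 → (5,31,12)
replace slot 3: 2·(5+31) − 12 = 60 → (5,31,60)
replace slot 2: 2·(5+60) − 31 = 99 → (5,99,60)

5,99,60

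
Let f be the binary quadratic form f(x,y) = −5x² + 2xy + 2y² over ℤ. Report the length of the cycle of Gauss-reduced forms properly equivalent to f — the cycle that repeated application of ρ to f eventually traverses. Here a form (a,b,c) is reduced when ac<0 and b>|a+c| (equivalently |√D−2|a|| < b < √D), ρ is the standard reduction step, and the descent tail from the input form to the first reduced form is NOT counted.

D = 44, ⌊√D⌋ = 6
descent: ρ → (2,6,-1)  [lands on river]
river: ρ → (-1,6,2)
ρ-cycle length = 2 (tail of 1 descent step not counted)

2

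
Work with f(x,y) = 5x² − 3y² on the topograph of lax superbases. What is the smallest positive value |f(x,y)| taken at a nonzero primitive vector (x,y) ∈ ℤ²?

descent: ρ → (-3,6,2)  [lands on river]
river: ρ → (2,6,-3)
closes: descent 1, river 2
min |a| on river = 2

2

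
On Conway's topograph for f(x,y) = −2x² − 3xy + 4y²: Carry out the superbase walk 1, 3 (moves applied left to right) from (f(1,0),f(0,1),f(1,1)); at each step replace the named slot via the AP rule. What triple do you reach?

start (-2,4,-1) = (f(1,0),f(0,1),f(1,1))
replace slot 1: 2·(4+(-1)) − (-2) = 8 → (8,4,-1)
replace slot 3: 2·(8+4) − (-1) = 25 → (8,4,25)

8,4,25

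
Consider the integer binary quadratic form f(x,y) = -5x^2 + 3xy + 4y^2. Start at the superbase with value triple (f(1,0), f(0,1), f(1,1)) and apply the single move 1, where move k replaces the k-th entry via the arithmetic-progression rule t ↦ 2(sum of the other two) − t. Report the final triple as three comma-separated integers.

start (-5,4,2) = (f(1,0),f(0,1),f(1,1))
replace slot 1: 2·(4+2) − (-5) = 17 → (17,4,2)

17,4,2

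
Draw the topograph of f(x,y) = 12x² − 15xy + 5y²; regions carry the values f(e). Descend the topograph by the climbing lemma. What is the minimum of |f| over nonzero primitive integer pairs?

translate: b→9 (≡-15 mod 24), so (12,-15,5)→(12,9,2)
flip: (12,9,2)→(2,-9,12)
translate: b→-1 (≡-9 mod 4), so (2,-9,12)→(2,-1,2)
flip: (2,-1,2)→(2,1,2)
reduced (well bottom): (2,1,2) with a≤c, −a<b≤a
well minimum = a = 2

2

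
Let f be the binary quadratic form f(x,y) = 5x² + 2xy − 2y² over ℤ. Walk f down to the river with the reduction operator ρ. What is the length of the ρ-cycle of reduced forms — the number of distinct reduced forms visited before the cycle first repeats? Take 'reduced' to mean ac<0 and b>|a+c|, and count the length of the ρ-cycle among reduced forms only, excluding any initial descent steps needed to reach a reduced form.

D = 44, ⌊√D⌋ = 6
descent: ρ → (-2,6,1)  [lands on river]
river: ρ → (1,6,-2)
ρ-cycle length = 2 (tail of 1 descent step not counted)

2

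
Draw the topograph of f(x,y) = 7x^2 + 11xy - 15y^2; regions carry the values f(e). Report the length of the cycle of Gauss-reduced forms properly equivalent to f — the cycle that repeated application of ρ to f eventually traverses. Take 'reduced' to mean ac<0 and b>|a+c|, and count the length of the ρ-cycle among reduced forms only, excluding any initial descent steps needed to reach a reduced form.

D = 541, ⌊√D⌋ = 23
river: ρ → (-15,19,3)
river: ρ → (3,23,-1)
river: ρ → (-1,23,3)
river: ρ → (3,19,-15)
river: ρ → (-15,11,7)
river: ρ → (7,17,-9)
river: ρ → (-9,19,5)
river: ρ → (5,21,-5)
river: ρ → (-5,19,9)
river: ρ → (9,17,-7)
river: ρ → (-7,11,15)
river: ρ → (15,19,-3)
river: ρ → (-3,23,1)
river: ρ → (1,23,-3)
river: ρ → (-3,19,15)
river: ρ → (15,11,-7)
river: ρ → (-7,17,9)
river: ρ → (9,19,-5)
river: ρ → (-5,21,5)
river: ρ → (5,19,-9)
river: ρ → (-9,17,7)
river: ρ → (7,11,-15)
ρ-cycle length = 22 (tail of 0 descent steps not counted)

22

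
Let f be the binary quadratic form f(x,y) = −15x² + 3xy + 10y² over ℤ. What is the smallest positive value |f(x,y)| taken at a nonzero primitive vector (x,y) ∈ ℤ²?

descent: ρ → (10,17,-8)  [lands on river]
river: ρ → (-8,15,12)
river: ρ → (12,9,-11)
river: ρ → (-11,13,10)
river: ρ → (10,7,-14)
river: ρ → (-14,21,3)
river: ρ → (3,21,-14)
river: ρ → (-14,7,10)
river: ρ → (10,13,-11)
river: ρ → (-11,9,12)
river: ρ → (12,15,-8)
river: ρ → (-8,17,10)
river: ρ → (10,23,-2)
river: ρ → (-2,21,21)
river: ρ → (21,21,-2)
river: ρ → (-2,23,10)
closes: descent 1, river 16
min |a| on river = 2

2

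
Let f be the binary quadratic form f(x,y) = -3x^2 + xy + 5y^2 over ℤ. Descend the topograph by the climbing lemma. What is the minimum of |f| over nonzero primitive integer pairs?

descent: ρ → (5,-1,-3)
descent: ρ → (-3,7,1)  [lands on river]
river: ρ → (1,7,-3)
river: ρ → (-3,5,3)
river: ρ → (3,7,-1)
river: ρ → (-1,7,3)
river: ρ → (3,5,-3)
closes: descent 2, river 6
min |a| on river = 1

1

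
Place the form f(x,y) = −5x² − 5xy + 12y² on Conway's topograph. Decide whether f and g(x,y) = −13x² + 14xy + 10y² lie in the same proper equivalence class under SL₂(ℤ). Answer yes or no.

D₁ = 265, D₂ = 716
discriminants differ ⇒ not SL₂(ℤ)-equivalent

no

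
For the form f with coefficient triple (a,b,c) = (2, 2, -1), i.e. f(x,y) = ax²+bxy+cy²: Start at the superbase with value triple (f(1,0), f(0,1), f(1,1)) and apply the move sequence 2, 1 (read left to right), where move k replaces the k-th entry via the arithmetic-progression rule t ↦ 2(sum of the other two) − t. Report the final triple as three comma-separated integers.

start (2,-1,3) = (f(1,0),f(0,1),f(1,1))
replace slot 2: 2·(2+3) − (-1) = 11 → (2,11,3)
replace slot 1: 2·(11+3) − 2 = 26 → (26,11,3)

26,11,3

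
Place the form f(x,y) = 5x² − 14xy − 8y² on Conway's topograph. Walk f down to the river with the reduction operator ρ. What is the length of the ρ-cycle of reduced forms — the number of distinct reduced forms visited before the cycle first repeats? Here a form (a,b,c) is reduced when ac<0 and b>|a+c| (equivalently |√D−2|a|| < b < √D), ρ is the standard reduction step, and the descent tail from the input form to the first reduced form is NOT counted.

D = 356, ⌊√D⌋ = 18
descent: ρ → (-8,14,5)  [lands on river]
river: ρ → (5,16,-5)
river: ρ → (-5,14,8)
river: ρ → (8,18,-1)
river: ρ → (-1,18,8)
river: ρ → (8,14,-5)
river: ρ → (-5,16,5)
river: ρ → (5,14,-8)
river: ρ → (-8,18,1)
river: ρ → (1,18,-8)
ρ-cycle length = 10 (tail of 1 descent step not counted)

10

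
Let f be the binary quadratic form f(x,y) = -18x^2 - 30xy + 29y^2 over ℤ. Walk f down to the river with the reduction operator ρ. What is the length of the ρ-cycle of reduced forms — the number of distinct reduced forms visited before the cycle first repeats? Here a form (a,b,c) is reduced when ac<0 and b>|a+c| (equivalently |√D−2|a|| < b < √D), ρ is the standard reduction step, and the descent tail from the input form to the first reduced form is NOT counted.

D = 2988, ⌊√D⌋ = 54
descent: ρ → (29,30,-18)  [lands on river]
river: ρ → (-18,42,17)
river: ρ → (17,26,-34)
river: ρ → (-34,42,9)
river: ρ → (9,48,-19)
river: ρ → (-19,28,29)
ρ-cycle length = 6 (tail of 1 descent step not counted)

6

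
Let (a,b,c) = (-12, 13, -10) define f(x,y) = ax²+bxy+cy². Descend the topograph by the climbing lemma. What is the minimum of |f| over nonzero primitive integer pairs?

translate: b→11 (≡-13 mod 24), so (12,-13,10)→(12,11,9)
flip: (12,11,9)→(9,-11,12)
translate: b→7 (≡-11 mod 18), so (9,-11,12)→(9,7,10)
reduced (well bottom): (9,7,10) with a≤c, −a<b≤a
well minimum |f| = |-9| = 9 (negative-definite)

9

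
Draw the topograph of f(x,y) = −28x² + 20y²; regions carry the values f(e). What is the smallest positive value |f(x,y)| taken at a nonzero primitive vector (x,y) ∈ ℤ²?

descent: ρ → (20,40,-8)  [lands on river]
river: ρ → (-8,40,20)
closes: descent 1, river 2
min |a| on river = 8

8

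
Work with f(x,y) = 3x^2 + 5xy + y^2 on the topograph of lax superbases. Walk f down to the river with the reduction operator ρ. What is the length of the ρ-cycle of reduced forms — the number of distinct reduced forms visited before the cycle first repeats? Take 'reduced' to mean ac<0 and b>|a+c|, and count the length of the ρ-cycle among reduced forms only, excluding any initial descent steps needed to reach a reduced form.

D = 13, ⌊√D⌋ = 3
descent: ρ → (1,3,-1)  [lands on river]
river: ρ → (-1,3,1)
ρ-cycle length = 2 (tail of 1 descent step not counted)

2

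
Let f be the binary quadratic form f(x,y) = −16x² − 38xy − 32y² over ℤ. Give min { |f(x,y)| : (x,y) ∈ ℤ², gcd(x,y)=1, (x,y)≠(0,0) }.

translate: b→6 (≡38 mod 32), so (16,38,32)→(16,6,10)
flip: (16,6,10)→(10,-6,16)
reduced (well bottom): (10,-6,16) with a≤c, −a<b≤a
well minimum |f| = |-10| = 10 (negative-definite)

10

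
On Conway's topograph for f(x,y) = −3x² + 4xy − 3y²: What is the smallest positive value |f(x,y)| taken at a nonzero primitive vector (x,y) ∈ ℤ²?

translate: b→2 (≡-4 mod 6), so (3,-4,3)→(3,2,2)
flip: (3,2,2)→(2,-2,3)
translate: b→2 (≡-2 mod 4), so (2,-2,3)→(2,2,3)
reduced (well bottom): (2,2,3) with a≤c, −a<b≤a
well minimum |f| = |-2| = 2 (negative-definite)

2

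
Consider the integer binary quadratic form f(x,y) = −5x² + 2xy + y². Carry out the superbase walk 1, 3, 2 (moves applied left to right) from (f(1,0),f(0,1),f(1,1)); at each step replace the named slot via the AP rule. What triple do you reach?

start (-5,1,-2) = (f(1,0),f(0,1),f(1,1))
replace slot 1: 2·(1+(-2)) − (-5) = 3 → (3,1,-2)
replace slot 3: 2·(3+1) − (-2) = 10 → (3,1,10)
replace slot 2: 2·(3+10) − 1 = 25 → (3,25,10)

3,25,10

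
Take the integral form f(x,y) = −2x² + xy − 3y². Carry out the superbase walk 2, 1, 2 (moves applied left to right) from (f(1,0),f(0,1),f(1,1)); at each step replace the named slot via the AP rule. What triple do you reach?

start (-2,-3,-4) = (f(1,0),f(0,1),f(1,1))
replace slot 2: 2·((-2)+(-4)) − (-3) = -9 → (-2,-9,-4)
replace slot 1: 2·((-9)+(-4)) − (-2) = -24 → (-24,-9,-4)
replace slot 2: 2·((-24)+(-4)) − (-9) = -47 → (-24,-47,-4)

-24,-47,-4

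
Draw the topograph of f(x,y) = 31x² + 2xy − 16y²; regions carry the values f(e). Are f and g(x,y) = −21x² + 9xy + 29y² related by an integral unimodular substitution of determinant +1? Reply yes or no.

D₁ = 1988, D₂ = 2517
discriminants differ ⇒ not SL₂(ℤ)-equivalent

no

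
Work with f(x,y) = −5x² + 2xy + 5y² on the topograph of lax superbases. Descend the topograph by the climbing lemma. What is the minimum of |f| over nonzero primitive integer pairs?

river: ρ → (5,8,-2)
river: ρ → (-2,8,5)
river: ρ → (5,2,-5)
river: ρ → (-5,8,2)
river: ρ → (2,8,-5)
river: ρ → (-5,2,5)
closes: descent 0, river 6
min |a| on river = 2

2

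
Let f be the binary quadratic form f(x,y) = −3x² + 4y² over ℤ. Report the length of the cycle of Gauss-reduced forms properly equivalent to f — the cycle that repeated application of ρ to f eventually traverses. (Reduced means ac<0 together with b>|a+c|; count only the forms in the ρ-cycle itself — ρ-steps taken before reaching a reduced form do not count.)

D = 48, ⌊√D⌋ = 6
descent: ρ → (4,0,-3)
descent: ρ → (-3,6,1)  [lands on river]
river: ρ → (1,6,-3)
ρ-cycle length = 2 (tail of 2 descent steps not counted)

2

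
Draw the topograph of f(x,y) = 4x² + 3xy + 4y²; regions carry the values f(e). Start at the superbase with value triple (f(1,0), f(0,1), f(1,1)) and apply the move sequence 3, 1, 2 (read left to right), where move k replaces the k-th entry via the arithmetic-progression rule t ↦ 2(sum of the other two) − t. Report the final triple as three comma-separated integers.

start (4,4,11) = (f(1,0),f(0,1),f(1,1))
replace slot 3: 2·(4+4) − 11 = 5 → (4,4,5)
replace slot 1: 2·(4+5) − 4 = 14 → (14,4,5)
replace slot 2: 2·(14+5) − 4 = 34 → (14,34,5)

14,34,5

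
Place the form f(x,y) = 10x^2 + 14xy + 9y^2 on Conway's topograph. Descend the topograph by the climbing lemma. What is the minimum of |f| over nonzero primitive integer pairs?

translate: b→-6 (≡14 mod 20), so (10,14,9)→(10,-6,5)
flip: (10,-6,5)→(5,6,10)
translate: b→-4 (≡6 mod 10), so (5,6,10)→(5,-4,9)
reduced (well bottom): (5,-4,9) with a≤c, −a<b≤a
well minimum = a = 5

5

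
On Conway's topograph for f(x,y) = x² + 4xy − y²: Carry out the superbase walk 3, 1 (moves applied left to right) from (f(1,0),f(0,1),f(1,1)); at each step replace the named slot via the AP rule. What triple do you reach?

start (1,-1,4) = (f(1,0),f(0,1),f(1,1))
replace slot 3: 2·(1+(-1)) − 4 = -4 → (1,-1,-4)
replace slot 1: 2·((-1)+(-4)) − 1 = -11 → (-11,-1,-4)

-11,-1,-4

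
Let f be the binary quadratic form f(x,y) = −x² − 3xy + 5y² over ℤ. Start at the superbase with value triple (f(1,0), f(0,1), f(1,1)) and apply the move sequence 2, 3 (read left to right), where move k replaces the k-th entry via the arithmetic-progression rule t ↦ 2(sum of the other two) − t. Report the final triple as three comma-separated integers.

start (-1,5,1) = (f(1,0),f(0,1),f(1,1))
replace slot 2: 2·((-1)+1) − 5 = -5 → (-1,-5,1)
replace slot 3: 2·((-1)+(-5)) − 1 = -13 → (-1,-5,-13)

-1,-5,-13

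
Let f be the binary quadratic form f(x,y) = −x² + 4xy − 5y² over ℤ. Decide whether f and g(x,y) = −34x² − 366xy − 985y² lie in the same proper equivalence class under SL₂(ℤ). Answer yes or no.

D₁ = -4, D₂ = -4
f is negative-definite; reduce −f:
−f: translate: b→0 (≡-4 mod 2), so (1,-4,5)→(1,0,1)
−f: reduced (well bottom): (1,0,1) with a≤c, −a<b≤a
flip sign back: reduced form of f is (-1,0,-1)
g is negative-definite; reduce −g:
−g: translate: b→26 (≡366 mod 68), so (34,366,985)→(34,26,5)
−g: flip: (34,26,5)→(5,-26,34)
−g: translate: b→4 (≡-26 mod 10), so (5,-26,34)→(5,4,1)
−g: flip: (5,4,1)→(1,-4,5)
−g: translate: b→0 (≡-4 mod 2), so (1,-4,5)→(1,0,1)
−g: reduced (well bottom): (1,0,1) with a≤c, −a<b≤a
flip sign back: reduced form of g is (-1,0,-1)
reduced forms (-1, 0, -1) vs (-1, 0, -1) ⇒ equivalent

yes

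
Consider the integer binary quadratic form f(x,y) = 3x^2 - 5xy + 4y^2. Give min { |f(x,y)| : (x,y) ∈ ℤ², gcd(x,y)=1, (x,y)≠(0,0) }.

translate: b→1 (≡-5 mod 6), so (3,-5,4)→(3,1,2)
flip: (3,1,2)→(2,-1,3)
reduced (well bottom): (2,-1,3) with a≤c, −a<b≤a
well minimum = a = 2

2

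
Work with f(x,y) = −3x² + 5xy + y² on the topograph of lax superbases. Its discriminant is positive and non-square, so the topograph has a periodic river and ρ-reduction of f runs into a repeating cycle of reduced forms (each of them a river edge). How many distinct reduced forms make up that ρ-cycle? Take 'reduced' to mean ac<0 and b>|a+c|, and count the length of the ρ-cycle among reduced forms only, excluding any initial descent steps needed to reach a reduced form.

D = 37, ⌊√D⌋ = 6
river: ρ → (1,5,-3)
river: ρ → (-3,1,3)
river: ρ → (3,5,-1)
river: ρ → (-1,5,3)
river: ρ → (3,1,-3)
river: ρ → (-3,5,1)
ρ-cycle length = 6 (tail of 0 descent steps not counted)

6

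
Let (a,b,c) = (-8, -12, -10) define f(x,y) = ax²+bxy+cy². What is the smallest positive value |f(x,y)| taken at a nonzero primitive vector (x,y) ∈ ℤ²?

translate: b→-4 (≡12 mod 16), so (8,12,10)→(8,-4,6)
flip: (8,-4,6)→(6,4,8)
reduced (well bottom): (6,4,8) with a≤c, −a<b≤a
well minimum |f| = |-6| = 6 (negative-definite)

6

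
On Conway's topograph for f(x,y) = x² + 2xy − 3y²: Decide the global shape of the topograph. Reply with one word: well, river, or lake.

D = b²−4ac = 2² − 4·1·(-3) = 16
D = 4² is a perfect square ⇒ form factors over ℤ ⇒ lakes

lake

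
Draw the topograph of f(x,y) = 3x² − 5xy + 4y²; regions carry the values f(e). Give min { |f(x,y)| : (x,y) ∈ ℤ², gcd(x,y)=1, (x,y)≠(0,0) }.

translate: b→1 (≡-5 mod 6), so (3,-5,4)→(3,1,2)
flip: (3,1,2)→(2,-1,3)
reduced (well bottom): (2,-1,3) with a≤c, −a<b≤a
well minimum = a = 2

2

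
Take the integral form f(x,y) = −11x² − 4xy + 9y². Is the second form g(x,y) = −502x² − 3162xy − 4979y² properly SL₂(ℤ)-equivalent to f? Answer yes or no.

D₁ = 412, D₂ = 412
river cycle of f (length 12): (9, 4, -11), (-11, 18, 2), (2, 18, -11), (-11, 4, 9), (9, 14, -6), (-6, 10, 13), (13, 16, -3), (-3, 20, 1), (1, 20, -3), (-3, 16, 13), … (2 more)
river cycle of g (length 12): (-11, 18, 2), (2, 18, -11), (-11, 4, 9), (9, 14, -6), (-6, 10, 13), (13, 16, -3), (-3, 20, 1), (1, 20, -3), (-3, 16, 13), (13, 10, -6), … (2 more)
cycles coincide ⇒ equivalent

yes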